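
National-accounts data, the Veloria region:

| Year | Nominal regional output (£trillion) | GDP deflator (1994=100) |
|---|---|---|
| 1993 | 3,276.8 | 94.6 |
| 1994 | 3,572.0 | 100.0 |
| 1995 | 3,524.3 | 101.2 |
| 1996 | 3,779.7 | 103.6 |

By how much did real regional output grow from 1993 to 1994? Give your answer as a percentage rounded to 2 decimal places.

3.12%

Real regional output 1993 = 3276.8/0.946 = 3463.85.
Real regional output 1994 = 3572.0/1.000 = 3572.00.
Change = 3572.00/3463.85 − 1 = 0.0312.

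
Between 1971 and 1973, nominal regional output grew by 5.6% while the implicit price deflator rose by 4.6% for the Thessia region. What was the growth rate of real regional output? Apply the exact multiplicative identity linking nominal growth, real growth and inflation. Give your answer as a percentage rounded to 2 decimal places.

(1 + g_nom) = (1 + g_real)(1 + π), so g_real = 1.0560 / 1.0460 − 1 = 0.00956.

0.96%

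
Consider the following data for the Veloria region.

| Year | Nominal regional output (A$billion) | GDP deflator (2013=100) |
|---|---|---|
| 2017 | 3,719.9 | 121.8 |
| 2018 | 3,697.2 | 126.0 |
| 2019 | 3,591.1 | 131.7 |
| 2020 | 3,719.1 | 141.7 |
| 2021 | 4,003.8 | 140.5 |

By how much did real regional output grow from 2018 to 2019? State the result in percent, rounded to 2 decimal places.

Real regional output 2018 = 3697.2/1.260 = 2934.29.
Real regional output 2019 = 3591.1/1.317 = 2726.73.
Change = 2726.73/2934.29 − 1 = -0.0707.

-7.07%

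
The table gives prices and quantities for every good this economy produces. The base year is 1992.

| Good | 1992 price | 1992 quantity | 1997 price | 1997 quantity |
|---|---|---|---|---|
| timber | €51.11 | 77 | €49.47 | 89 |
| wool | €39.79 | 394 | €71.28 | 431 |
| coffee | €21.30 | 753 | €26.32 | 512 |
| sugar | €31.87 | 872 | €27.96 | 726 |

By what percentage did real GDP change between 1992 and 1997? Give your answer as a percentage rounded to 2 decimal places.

Real GDP 1992 = Nominal GDP 1992 = 51.11·77 + 39.79·394 + 21.30·753 + 31.87·872 = 63442.27.
Real GDP 1997 (at 1992 prices) = 51.11·89 + 39.79·431 + 21.30·512 + 31.87·726 = 55741.50.
Real growth = 55741.50/63442.27 − 1 = -0.1214.

-12.14%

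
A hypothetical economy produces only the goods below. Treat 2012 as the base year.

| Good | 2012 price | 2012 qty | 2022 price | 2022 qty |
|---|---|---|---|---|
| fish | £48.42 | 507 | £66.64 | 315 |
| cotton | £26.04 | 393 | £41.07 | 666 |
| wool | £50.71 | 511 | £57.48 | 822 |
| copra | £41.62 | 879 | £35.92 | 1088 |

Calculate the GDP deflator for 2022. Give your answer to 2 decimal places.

112.64

Nominal GDP 2022 = 66.64·315 + 41.07·666 + 57.48·822 + 35.92·1088 = 134673.74.
Real GDP 2022 (at 2012 prices) = 48.42·315 + 26.04·666 + 50.71·822 + 41.62·1088 = 119561.12.
Deflator = Nominal/Real × 100 = 134673.74/119561.12 × 100 = 112.640.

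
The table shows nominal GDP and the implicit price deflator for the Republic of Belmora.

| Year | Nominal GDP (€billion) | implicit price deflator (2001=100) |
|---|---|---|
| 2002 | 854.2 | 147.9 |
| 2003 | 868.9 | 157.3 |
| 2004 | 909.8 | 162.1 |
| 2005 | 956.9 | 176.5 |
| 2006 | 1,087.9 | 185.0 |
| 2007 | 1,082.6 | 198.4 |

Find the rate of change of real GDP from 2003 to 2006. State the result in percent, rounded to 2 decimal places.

Real GDP 2003 = 868.9/1.573 = 552.38.
Real GDP 2006 = 1087.9/1.850 = 588.05.
Change = 588.05/552.38 − 1 = 0.0646.

6.46%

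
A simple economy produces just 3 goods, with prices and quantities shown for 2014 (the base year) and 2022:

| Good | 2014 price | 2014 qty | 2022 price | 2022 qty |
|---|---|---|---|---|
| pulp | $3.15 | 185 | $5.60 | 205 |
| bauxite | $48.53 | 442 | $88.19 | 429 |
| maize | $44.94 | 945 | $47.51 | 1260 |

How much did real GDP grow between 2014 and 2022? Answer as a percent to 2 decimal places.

21.07%

Real GDP 2014 = Nominal GDP 2014 = 3.15·185 + 48.53·442 + 44.94·945 = 64501.31.
Real GDP 2022 (at 2014 prices) = 3.15·205 + 48.53·429 + 44.94·1260 = 78089.52.
Real growth = 78089.52/64501.31 − 1 = 0.2107.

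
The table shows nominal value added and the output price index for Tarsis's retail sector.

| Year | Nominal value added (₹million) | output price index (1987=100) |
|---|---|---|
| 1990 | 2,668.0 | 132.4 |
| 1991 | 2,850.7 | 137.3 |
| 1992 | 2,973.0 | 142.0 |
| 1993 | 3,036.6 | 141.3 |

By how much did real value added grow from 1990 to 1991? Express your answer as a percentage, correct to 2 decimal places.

3.03%

Real value added 1990 = 2668.0/1.324 = 2015.11.
Real value added 1991 = 2850.7/1.373 = 2076.26.
Change = 2076.26/2015.11 − 1 = 0.0303.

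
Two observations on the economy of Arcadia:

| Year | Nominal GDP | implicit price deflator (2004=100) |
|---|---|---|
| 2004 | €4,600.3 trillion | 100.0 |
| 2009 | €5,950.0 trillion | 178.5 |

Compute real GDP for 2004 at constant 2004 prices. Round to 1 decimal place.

€4,600.3 trillion

Real GDP = Nominal / (implicit price deflator/100) = 4600.3 / 1.000 = 4600.30.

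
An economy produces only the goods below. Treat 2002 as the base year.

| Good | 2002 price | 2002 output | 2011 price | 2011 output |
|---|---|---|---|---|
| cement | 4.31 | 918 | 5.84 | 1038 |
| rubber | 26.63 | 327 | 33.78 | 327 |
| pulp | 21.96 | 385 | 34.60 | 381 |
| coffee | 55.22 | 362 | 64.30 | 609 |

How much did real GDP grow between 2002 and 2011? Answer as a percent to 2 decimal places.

34.22%

Real GDP 2002 = Nominal GDP 2002 = 4.31·918 + 26.63·327 + 21.96·385 + 55.22·362 = 41108.83.
Real GDP 2011 (at 2002 prices) = 4.31·1038 + 26.63·327 + 21.96·381 + 55.22·609 = 55177.53.
Real growth = 55177.53/41108.83 − 1 = 0.3422.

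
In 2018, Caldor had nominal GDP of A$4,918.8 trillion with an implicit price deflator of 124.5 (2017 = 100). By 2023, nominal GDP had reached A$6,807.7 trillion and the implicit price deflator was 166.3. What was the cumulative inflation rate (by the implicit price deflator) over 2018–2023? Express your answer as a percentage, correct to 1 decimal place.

Price-level change = 166.3 / 124.5 − 1 = 0.3357.

33.6%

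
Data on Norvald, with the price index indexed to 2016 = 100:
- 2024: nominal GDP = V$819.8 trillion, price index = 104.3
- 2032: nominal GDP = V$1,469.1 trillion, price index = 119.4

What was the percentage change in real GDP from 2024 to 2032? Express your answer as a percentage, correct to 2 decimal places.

Deflate each year: 2024 → 819.8/1.043 = 786.00; 2032 → 1469.1/1.194 = 1230.40.
So real GDP changed by 1230.40/786.00 − 1 = 0.5654, i.e. 56.54%.

56.54%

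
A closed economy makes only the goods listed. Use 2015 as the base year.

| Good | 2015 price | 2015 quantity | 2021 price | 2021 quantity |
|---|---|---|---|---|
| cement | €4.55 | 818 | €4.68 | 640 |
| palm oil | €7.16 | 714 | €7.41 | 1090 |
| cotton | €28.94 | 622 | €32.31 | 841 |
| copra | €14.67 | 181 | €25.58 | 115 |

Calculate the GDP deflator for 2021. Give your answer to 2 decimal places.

112.10

Nominal GDP 2021 = 4.68·640 + 7.41·1090 + 32.31·841 + 25.58·115 = 41186.51.
Real GDP 2021 (at 2015 prices) = 4.55·640 + 7.16·1090 + 28.94·841 + 14.67·115 = 36741.99.
Deflator = Nominal/Real × 100 = 41186.51/36741.99 × 100 = 112.097.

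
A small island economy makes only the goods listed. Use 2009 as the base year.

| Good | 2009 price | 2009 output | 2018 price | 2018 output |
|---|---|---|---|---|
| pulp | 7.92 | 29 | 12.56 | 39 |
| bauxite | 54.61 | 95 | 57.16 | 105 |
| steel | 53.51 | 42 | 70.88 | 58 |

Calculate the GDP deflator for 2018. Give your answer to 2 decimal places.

Nominal GDP 2018 = 12.56·39 + 57.16·105 + 70.88·58 = 10602.68.
Real GDP 2018 (at 2009 prices) = 7.92·39 + 54.61·105 + 53.51·58 = 9146.51.
Deflator = Nominal/Real × 100 = 10602.68/9146.51 × 100 = 115.920.

115.92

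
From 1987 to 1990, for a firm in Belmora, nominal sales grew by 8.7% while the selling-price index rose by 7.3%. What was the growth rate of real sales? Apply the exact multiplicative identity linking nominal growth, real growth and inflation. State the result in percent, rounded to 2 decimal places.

1.30%

(1 + g_nom) = (1 + g_real)(1 + π), so g_real = 1.0870 / 1.0730 − 1 = 0.01305.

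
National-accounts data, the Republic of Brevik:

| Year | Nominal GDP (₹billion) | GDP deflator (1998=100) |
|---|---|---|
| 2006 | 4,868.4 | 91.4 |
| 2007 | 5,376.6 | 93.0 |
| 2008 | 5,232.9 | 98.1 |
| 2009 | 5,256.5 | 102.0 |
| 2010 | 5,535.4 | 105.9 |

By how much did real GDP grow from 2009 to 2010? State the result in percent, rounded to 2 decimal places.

Real GDP 2009 = 5256.5/1.020 = 5153.43.
Real GDP 2010 = 5535.4/1.059 = 5227.01.
Change = 5227.01/5153.43 − 1 = 0.0143.

1.43%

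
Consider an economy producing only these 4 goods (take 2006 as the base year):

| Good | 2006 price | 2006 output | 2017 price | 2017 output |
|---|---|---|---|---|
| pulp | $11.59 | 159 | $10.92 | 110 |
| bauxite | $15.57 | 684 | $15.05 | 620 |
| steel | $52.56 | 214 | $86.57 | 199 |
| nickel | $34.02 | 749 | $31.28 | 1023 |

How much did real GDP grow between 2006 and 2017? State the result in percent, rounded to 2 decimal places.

Real GDP 2006 = Nominal GDP 2006 = 11.59·159 + 15.57·684 + 52.56·214 + 34.02·749 = 49221.51.
Real GDP 2017 (at 2006 prices) = 11.59·110 + 15.57·620 + 52.56·199 + 34.02·1023 = 56190.20.
Real growth = 56190.20/49221.51 − 1 = 0.1416.

14.16%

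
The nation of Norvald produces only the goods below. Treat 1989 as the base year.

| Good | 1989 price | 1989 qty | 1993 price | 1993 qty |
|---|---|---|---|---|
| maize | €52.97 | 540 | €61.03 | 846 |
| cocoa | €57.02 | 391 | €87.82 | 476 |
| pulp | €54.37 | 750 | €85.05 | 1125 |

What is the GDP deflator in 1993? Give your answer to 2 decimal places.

142.06

Nominal GDP 1993 = 61.03·846 + 87.82·476 + 85.05·1125 = 189114.95.
Real GDP 1993 (at 1989 prices) = 52.97·846 + 57.02·476 + 54.37·1125 = 133120.39.
Deflator = Nominal/Real × 100 = 189114.95/133120.39 × 100 = 142.063.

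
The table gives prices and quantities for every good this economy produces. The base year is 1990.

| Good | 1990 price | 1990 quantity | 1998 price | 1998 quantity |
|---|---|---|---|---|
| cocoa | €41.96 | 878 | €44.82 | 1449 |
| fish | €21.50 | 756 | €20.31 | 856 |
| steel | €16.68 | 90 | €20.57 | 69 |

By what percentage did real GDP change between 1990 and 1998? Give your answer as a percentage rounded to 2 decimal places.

47.18%

Real GDP 1990 = Nominal GDP 1990 = 41.96·878 + 21.50·756 + 16.68·90 = 54596.08.
Real GDP 1998 (at 1990 prices) = 41.96·1449 + 21.50·856 + 16.68·69 = 80354.96.
Real growth = 80354.96/54596.08 − 1 = 0.4718.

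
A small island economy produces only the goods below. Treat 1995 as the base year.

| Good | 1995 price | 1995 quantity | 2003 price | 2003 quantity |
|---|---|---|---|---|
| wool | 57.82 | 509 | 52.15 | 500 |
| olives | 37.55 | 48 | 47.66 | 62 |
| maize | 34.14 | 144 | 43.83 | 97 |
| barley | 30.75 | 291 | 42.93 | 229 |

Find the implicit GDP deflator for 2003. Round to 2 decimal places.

Nominal GDP 2003 = 52.15·500 + 47.66·62 + 43.83·97 + 42.93·229 = 43112.40.
Real GDP 2003 (at 1995 prices) = 57.82·500 + 37.55·62 + 34.14·97 + 30.75·229 = 41591.43.
Deflator = Nominal/Real × 100 = 43112.40/41591.43 × 100 = 103.657.

103.66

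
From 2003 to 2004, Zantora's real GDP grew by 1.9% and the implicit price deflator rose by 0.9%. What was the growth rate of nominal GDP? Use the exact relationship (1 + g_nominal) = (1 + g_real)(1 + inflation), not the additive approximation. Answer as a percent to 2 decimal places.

(1 + g_nom) = (1 + g_real)(1 + π) = 1.0190 × 1.0090 = 1.02817.

2.82%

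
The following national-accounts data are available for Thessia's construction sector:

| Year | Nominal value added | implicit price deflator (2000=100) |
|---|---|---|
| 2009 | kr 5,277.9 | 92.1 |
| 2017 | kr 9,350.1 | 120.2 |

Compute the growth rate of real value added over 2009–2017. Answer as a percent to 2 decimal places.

35.74%

Deflate each year: 2009 → 5277.9/0.921 = 5730.62; 2017 → 9350.1/1.202 = 7778.79.
So real value added changed by 7778.79/5730.62 − 1 = 0.3574, i.e. 35.74%.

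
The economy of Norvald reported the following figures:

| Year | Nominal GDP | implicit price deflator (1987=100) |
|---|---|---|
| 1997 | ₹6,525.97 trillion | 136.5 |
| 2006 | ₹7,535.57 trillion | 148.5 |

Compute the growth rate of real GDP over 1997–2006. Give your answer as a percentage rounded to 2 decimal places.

Deflate each year: 1997 → 6525.97/1.365 = 4780.93; 2006 → 7535.57/1.485 = 5074.46.
So real GDP changed by 5074.46/4780.93 − 1 = 0.0614, i.e. 6.14%.

6.14%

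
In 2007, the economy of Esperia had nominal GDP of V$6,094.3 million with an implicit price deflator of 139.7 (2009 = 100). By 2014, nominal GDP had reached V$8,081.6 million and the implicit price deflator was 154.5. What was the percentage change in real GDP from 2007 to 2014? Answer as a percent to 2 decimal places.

Deflate each year: 2007 → 6094.3/1.397 = 4362.42; 2014 → 8081.6/1.545 = 5230.81.
So real GDP changed by 5230.81/4362.42 − 1 = 0.1991, i.e. 19.91%.

19.91%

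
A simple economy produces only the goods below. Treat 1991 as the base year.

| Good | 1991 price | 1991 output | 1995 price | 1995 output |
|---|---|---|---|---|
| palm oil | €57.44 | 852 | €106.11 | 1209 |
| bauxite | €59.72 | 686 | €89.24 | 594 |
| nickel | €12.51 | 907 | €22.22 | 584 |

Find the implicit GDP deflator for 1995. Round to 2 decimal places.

Nominal GDP 1995 = 106.11·1209 + 89.24·594 + 22.22·584 = 194272.03.
Real GDP 1995 (at 1991 prices) = 57.44·1209 + 59.72·594 + 12.51·584 = 112224.48.
Deflator = Nominal/Real × 100 = 194272.03/112224.48 × 100 = 173.110.

173.11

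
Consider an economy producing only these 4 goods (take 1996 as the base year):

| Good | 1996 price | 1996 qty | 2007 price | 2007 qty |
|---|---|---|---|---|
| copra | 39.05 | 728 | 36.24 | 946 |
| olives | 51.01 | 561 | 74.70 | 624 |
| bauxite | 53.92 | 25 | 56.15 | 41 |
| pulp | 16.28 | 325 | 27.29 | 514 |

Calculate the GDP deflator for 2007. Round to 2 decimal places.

122.53

Nominal GDP 2007 = 36.24·946 + 74.70·624 + 56.15·41 + 27.29·514 = 97225.05.
Real GDP 2007 (at 1996 prices) = 39.05·946 + 51.01·624 + 53.92·41 + 16.28·514 = 79350.18.
Deflator = Nominal/Real × 100 = 97225.05/79350.18 × 100 = 122.527.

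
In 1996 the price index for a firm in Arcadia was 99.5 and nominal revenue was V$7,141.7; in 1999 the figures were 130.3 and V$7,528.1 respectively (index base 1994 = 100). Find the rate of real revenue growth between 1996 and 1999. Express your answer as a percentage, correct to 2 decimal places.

-19.51%

Real revenue 1996 = 7141.7 / 0.995 = 7177.59.
Real revenue 1999 = 7528.1 / 1.303 = 5777.51.
Real growth = 5777.51 / 7177.59 − 1 = -0.1951.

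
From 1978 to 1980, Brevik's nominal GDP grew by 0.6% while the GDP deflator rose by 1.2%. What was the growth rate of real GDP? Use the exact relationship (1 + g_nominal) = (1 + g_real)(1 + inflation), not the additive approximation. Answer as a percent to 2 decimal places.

(1 + g_nom) = (1 + g_real)(1 + π), so g_real = 1.0060 / 1.0120 − 1 = -0.00593.

-0.59%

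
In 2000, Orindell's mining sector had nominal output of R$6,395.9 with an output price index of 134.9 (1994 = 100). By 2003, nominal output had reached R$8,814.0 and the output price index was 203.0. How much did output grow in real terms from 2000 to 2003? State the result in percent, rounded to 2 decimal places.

-8.42%

Deflate each year: 2000 → 6395.9/1.349 = 4741.22; 2003 → 8814.0/2.030 = 4341.87.
So real output changed by 4341.87/4741.22 − 1 = -0.0842, i.e. -8.42%.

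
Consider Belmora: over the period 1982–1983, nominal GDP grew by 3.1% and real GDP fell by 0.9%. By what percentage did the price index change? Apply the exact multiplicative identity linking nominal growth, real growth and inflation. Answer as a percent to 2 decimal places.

4.04%

(1 + g_nom) = (1 + g_real)(1 + π), so π = 1.0310 / 0.9910 − 1 = 0.04036.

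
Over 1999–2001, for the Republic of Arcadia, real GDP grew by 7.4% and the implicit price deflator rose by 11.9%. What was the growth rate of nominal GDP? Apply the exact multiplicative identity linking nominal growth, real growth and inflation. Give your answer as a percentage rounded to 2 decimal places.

(1 + g_nom) = (1 + g_real)(1 + π) = 1.0740 × 1.1190 = 1.20181.

20.18%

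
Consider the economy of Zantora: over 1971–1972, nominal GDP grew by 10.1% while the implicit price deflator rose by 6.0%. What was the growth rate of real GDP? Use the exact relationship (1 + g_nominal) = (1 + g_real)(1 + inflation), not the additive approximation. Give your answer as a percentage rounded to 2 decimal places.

(1 + g_nom) = (1 + g_real)(1 + π), so g_real = 1.1010 / 1.0600 − 1 = 0.03868.

3.87%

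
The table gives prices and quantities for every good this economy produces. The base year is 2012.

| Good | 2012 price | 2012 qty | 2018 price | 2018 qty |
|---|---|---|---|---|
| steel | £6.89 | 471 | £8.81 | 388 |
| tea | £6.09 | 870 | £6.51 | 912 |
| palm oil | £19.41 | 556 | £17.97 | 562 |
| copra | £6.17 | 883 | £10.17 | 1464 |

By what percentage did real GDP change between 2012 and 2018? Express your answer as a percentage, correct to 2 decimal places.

13.66%

Real GDP 2012 = Nominal GDP 2012 = 6.89·471 + 6.09·870 + 19.41·556 + 6.17·883 = 24783.56.
Real GDP 2018 (at 2012 prices) = 6.89·388 + 6.09·912 + 19.41·562 + 6.17·1464 = 28168.70.
Real growth = 28168.70/24783.56 − 1 = 0.1366.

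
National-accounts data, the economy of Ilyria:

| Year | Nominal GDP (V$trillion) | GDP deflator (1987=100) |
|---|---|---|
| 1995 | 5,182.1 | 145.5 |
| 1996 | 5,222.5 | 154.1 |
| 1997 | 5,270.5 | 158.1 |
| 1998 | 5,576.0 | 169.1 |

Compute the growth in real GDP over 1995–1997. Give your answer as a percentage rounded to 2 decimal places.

-6.40%

Real GDP 1995 = 5182.1/1.455 = 3561.58.
Real GDP 1997 = 5270.5/1.581 = 3333.65.
Change = 3333.65/3561.58 − 1 = -0.0640.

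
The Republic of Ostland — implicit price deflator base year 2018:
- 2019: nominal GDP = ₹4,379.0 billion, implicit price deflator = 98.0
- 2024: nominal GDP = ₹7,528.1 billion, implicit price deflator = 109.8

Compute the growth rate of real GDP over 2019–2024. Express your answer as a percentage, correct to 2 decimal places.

53.44%

Deflate each year: 2019 → 4379.0/0.980 = 4468.37; 2024 → 7528.1/1.098 = 6856.19.
So real GDP changed by 6856.19/4468.37 − 1 = 0.5344, i.e. 53.44%.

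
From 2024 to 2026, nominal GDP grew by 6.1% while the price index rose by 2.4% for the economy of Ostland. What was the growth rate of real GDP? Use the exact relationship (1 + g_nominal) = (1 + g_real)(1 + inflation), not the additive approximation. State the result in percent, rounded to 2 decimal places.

3.61%

(1 + g_nom) = (1 + g_real)(1 + π), so g_real = 1.0610 / 1.0240 − 1 = 0.03613.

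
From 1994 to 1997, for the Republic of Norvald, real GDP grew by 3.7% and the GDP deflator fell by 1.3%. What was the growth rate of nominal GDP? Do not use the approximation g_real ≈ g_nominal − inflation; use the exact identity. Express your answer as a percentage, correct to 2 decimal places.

(1 + g_nom) = (1 + g_real)(1 + π) = 1.0370 × 0.9870 = 1.02352.

2.35%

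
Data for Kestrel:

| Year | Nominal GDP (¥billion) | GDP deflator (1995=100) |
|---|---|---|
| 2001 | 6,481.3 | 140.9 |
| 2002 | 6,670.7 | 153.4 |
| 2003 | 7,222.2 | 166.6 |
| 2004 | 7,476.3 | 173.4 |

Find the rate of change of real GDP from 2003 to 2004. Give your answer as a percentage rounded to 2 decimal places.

-0.54%

Real GDP 2003 = 7222.2/1.666 = 4335.05.
Real GDP 2004 = 7476.3/1.734 = 4311.59.
Change = 4311.59/4335.05 − 1 = -0.0054.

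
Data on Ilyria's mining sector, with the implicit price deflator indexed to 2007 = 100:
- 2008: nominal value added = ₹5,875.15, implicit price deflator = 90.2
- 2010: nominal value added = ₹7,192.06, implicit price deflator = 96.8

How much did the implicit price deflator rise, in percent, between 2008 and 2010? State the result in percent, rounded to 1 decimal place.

7.3%

Price-level change = 96.8 / 90.2 − 1 = 0.0732.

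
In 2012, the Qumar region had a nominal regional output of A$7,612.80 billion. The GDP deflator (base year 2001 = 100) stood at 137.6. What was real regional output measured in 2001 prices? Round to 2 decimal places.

A$5,532.56 billion

Real regional output = Nominal / (GDP deflator/100) = 7612.80 / 1.376 = 5532.56.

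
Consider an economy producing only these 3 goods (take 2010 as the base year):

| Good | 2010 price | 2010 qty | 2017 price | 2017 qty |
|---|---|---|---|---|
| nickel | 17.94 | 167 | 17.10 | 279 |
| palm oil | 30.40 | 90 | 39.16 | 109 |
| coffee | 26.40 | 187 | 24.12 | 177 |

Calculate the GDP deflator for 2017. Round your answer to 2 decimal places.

Nominal GDP 2017 = 17.10·279 + 39.16·109 + 24.12·177 = 13308.58.
Real GDP 2017 (at 2010 prices) = 17.94·279 + 30.40·109 + 26.40·177 = 12991.66.
Deflator = Nominal/Real × 100 = 13308.58/12991.66 × 100 = 102.439.

102.44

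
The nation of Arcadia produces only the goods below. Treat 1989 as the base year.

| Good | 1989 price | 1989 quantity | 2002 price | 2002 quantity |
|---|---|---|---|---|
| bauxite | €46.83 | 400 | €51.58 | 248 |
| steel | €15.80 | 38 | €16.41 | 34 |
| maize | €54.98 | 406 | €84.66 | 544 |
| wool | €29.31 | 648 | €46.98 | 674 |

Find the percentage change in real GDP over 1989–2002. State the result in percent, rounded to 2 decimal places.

Real GDP 1989 = Nominal GDP 1989 = 46.83·400 + 15.80·38 + 54.98·406 + 29.31·648 = 60647.16.
Real GDP 2002 (at 1989 prices) = 46.83·248 + 15.80·34 + 54.98·544 + 29.31·674 = 61815.10.
Real growth = 61815.10/60647.16 − 1 = 0.0193.

1.93%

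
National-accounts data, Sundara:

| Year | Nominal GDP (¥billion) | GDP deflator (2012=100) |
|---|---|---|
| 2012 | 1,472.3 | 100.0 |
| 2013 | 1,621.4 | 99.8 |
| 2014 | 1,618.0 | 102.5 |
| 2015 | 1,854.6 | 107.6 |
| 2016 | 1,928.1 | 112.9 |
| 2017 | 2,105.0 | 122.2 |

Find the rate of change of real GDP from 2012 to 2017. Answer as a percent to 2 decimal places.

Real GDP 2012 = 1472.3/1.000 = 1472.30.
Real GDP 2017 = 2105.0/1.222 = 1722.59.
Change = 1722.59/1472.30 − 1 = 0.1700.

17.00%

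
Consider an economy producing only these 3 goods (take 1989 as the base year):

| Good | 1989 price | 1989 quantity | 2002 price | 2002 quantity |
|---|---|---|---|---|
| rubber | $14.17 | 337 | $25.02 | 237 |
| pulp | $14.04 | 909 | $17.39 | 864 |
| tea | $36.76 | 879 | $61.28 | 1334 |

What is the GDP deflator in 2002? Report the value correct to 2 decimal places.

Nominal GDP 2002 = 25.02·237 + 17.39·864 + 61.28·1334 = 102702.22.
Real GDP 2002 (at 1989 prices) = 14.17·237 + 14.04·864 + 36.76·1334 = 64526.69.
Deflator = Nominal/Real × 100 = 102702.22/64526.69 × 100 = 159.162.

159.16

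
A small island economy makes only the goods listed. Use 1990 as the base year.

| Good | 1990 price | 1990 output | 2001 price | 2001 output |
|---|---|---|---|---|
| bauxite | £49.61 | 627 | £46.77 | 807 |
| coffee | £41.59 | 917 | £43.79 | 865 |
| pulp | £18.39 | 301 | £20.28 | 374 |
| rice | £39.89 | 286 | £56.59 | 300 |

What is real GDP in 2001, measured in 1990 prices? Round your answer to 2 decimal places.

£94855.48

Real GDP 2001 = Σ (p_1990 × q_2001) = 49.61·807 + 41.59·865 + 18.39·374 + 39.89·300 = 94855.48.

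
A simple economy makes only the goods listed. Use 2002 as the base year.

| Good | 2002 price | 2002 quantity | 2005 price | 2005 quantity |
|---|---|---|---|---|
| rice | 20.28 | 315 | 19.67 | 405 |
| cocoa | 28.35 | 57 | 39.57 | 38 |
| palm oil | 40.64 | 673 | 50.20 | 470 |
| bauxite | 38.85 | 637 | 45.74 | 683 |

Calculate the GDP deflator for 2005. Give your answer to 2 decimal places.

117.07

Nominal GDP 2005 = 19.67·405 + 39.57·38 + 50.20·470 + 45.74·683 = 64304.43.
Real GDP 2005 (at 2002 prices) = 20.28·405 + 28.35·38 + 40.64·470 + 38.85·683 = 54926.05.
Deflator = Nominal/Real × 100 = 64304.43/54926.05 × 100 = 117.075.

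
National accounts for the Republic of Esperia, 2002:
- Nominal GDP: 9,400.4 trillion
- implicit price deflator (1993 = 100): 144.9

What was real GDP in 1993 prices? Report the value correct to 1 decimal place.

Real GDP = Nominal / (implicit price deflator/100) = 9400.4 / 1.449 = 6487.51.

6,487.5 trillion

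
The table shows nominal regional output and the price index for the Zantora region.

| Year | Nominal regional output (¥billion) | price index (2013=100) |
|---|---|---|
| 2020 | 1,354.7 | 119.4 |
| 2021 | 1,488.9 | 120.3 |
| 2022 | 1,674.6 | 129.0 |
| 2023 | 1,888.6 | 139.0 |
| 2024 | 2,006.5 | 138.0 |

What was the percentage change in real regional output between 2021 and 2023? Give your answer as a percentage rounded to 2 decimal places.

9.78%

Real regional output 2021 = 1488.9/1.203 = 1237.66.
Real regional output 2023 = 1888.6/1.390 = 1358.71.
Change = 1358.71/1237.66 − 1 = 0.0978.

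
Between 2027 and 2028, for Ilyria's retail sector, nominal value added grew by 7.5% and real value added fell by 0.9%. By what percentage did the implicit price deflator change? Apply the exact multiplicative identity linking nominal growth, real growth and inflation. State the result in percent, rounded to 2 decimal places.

(1 + g_nom) = (1 + g_real)(1 + π), so π = 1.0750 / 0.9910 − 1 = 0.08476.

8.48%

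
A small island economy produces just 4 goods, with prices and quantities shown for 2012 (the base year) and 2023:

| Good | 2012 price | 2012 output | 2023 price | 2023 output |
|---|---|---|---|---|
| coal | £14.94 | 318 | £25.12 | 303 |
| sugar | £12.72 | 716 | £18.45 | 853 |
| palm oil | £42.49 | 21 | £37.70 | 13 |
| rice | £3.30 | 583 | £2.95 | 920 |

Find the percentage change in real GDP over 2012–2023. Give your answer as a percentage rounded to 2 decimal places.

Real GDP 2012 = Nominal GDP 2012 = 14.94·318 + 12.72·716 + 42.49·21 + 3.30·583 = 16674.63.
Real GDP 2023 (at 2012 prices) = 14.94·303 + 12.72·853 + 42.49·13 + 3.30·920 = 18965.35.
Real growth = 18965.35/16674.63 − 1 = 0.1374.

13.74%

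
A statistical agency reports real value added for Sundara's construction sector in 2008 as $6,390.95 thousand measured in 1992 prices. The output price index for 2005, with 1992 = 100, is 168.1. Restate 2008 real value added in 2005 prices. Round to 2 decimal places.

$10,743.19 thousand

Real value added in 2005 prices = Real value added in 1992 prices × (P_2005/P_1992) = 6390.95 × 1.681 = 10743.19.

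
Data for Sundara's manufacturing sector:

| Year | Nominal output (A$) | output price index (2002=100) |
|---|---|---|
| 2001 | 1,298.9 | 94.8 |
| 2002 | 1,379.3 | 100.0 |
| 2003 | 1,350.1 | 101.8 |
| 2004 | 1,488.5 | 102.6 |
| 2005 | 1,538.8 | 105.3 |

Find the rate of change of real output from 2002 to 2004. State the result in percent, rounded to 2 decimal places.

Real output 2002 = 1379.3/1.000 = 1379.30.
Real output 2004 = 1488.5/1.026 = 1450.78.
Change = 1450.78/1379.30 − 1 = 0.0518.

5.18%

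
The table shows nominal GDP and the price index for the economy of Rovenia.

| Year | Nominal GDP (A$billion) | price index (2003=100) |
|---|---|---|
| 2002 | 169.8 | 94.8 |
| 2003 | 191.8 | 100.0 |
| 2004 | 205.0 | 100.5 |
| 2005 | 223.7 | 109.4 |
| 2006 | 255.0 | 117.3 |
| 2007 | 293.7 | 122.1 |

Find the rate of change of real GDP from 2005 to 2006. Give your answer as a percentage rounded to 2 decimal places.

Real GDP 2005 = 223.7/1.094 = 204.48.
Real GDP 2006 = 255.0/1.173 = 217.39.
Change = 217.39/204.48 − 1 = 0.0631.

6.31%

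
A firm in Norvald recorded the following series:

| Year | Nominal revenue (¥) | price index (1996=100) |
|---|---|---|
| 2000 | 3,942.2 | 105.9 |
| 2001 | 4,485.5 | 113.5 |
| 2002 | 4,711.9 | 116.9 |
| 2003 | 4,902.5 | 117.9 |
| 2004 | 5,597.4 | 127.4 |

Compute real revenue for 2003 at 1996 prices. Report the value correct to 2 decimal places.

Real revenue 2003 = 4902.5 / 1.179 = 4158.18.

¥4,158.18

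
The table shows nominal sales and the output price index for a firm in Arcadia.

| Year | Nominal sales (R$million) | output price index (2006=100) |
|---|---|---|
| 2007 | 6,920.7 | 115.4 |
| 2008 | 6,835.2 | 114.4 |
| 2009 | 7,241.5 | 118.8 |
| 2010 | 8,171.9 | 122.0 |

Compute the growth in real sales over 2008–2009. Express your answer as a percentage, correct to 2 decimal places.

Real sales 2008 = 6835.2/1.144 = 5974.83.
Real sales 2009 = 7241.5/1.188 = 6095.54.
Change = 6095.54/5974.83 − 1 = 0.0202.

2.02%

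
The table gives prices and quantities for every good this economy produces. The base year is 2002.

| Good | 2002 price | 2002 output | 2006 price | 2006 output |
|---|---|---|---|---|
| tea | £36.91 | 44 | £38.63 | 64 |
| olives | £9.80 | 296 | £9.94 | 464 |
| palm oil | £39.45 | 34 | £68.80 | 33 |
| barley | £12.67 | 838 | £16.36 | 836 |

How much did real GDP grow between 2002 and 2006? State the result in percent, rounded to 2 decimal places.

14.07%

Real GDP 2002 = Nominal GDP 2002 = 36.91·44 + 9.80·296 + 39.45·34 + 12.67·838 = 16483.60.
Real GDP 2006 (at 2002 prices) = 36.91·64 + 9.80·464 + 39.45·33 + 12.67·836 = 18803.41.
Real growth = 18803.41/16483.60 − 1 = 0.1407.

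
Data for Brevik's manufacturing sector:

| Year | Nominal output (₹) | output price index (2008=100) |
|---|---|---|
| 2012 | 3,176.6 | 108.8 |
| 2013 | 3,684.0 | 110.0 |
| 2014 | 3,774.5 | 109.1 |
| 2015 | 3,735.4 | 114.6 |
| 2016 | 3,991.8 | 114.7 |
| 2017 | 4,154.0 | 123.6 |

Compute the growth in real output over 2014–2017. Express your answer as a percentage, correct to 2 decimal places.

Real output 2014 = 3774.5/1.091 = 3459.67.
Real output 2017 = 4154.0/1.236 = 3360.84.
Change = 3360.84/3459.67 − 1 = -0.0286.

-2.86%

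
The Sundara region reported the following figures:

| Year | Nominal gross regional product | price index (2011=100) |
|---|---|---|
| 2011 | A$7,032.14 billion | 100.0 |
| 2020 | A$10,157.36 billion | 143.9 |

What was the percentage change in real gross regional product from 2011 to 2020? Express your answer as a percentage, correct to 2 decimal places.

Deflate each year: 2011 → 7032.14/1.000 = 7032.14; 2020 → 10157.36/1.439 = 7058.62.
So real gross regional product changed by 7058.62/7032.14 − 1 = 0.0038, i.e. 0.38%.

0.38%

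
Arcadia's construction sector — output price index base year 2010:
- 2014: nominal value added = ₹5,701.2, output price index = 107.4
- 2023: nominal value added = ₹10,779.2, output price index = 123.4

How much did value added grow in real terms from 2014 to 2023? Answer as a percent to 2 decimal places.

Deflate each year: 2014 → 5701.2/1.074 = 5308.38; 2023 → 10779.2/1.234 = 8735.17.
So real value added changed by 8735.17/5308.38 − 1 = 0.6455, i.e. 64.55%.

64.55%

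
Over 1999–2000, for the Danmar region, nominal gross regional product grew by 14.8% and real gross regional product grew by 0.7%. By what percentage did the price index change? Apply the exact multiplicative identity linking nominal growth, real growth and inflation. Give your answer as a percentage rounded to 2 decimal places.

14.00%

(1 + g_nom) = (1 + g_real)(1 + π), so π = 1.1480 / 1.0070 − 1 = 0.14002.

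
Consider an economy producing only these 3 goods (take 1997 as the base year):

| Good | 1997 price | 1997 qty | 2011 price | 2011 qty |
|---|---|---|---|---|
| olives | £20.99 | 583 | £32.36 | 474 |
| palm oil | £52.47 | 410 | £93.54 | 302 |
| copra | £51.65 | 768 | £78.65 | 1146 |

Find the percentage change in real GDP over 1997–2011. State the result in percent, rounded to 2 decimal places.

15.76%

Real GDP 1997 = Nominal GDP 1997 = 20.99·583 + 52.47·410 + 51.65·768 = 73417.07.
Real GDP 2011 (at 1997 prices) = 20.99·474 + 52.47·302 + 51.65·1146 = 84986.10.
Real growth = 84986.10/73417.07 − 1 = 0.1576.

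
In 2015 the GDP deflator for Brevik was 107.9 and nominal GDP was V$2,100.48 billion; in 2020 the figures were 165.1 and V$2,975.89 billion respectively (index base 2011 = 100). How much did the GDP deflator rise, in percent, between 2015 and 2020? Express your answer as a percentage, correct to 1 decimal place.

53.0%

Price-level change = 165.1 / 107.9 − 1 = 0.5301.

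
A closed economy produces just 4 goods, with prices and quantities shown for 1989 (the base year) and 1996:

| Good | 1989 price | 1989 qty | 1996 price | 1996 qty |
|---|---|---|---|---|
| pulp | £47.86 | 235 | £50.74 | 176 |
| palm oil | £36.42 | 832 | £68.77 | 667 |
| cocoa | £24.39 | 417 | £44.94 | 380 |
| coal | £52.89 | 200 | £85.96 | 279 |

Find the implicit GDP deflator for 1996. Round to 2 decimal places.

Nominal GDP 1996 = 50.74·176 + 68.77·667 + 44.94·380 + 85.96·279 = 95859.87.
Real GDP 1996 (at 1989 prices) = 47.86·176 + 36.42·667 + 24.39·380 + 52.89·279 = 56740.01.
Deflator = Nominal/Real × 100 = 95859.87/56740.01 × 100 = 168.946.

168.95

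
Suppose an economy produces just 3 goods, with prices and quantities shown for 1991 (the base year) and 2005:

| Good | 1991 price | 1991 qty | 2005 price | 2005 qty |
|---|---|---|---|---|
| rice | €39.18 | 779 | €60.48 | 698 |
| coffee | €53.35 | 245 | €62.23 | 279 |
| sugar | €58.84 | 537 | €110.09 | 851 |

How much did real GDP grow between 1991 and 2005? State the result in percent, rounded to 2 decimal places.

Real GDP 1991 = Nominal GDP 1991 = 39.18·779 + 53.35·245 + 58.84·537 = 75189.05.
Real GDP 2005 (at 1991 prices) = 39.18·698 + 53.35·279 + 58.84·851 = 92305.13.
Real growth = 92305.13/75189.05 − 1 = 0.2276.

22.76%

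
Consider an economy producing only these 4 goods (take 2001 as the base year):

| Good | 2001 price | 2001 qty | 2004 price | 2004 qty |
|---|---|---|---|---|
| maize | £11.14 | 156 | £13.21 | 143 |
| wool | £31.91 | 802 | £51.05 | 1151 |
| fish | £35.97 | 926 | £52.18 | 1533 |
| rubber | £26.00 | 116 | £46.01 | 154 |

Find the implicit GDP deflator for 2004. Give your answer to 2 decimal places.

Nominal GDP 2004 = 13.21·143 + 51.05·1151 + 52.18·1533 + 46.01·154 = 147725.06.
Real GDP 2004 (at 2001 prices) = 11.14·143 + 31.91·1151 + 35.97·1533 + 26.00·154 = 97467.44.
Deflator = Nominal/Real × 100 = 147725.06/97467.44 × 100 = 151.563.

151.56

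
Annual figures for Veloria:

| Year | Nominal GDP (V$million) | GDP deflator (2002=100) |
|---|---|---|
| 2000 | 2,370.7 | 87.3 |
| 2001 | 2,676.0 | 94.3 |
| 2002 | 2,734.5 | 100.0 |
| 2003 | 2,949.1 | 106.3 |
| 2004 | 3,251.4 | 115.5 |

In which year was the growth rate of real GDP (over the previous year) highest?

2001: real = 2676.0/0.943 = 2837.75; growth vs 2000 (2715.58) = 4.50%.
2002: real = 2734.5/1.000 = 2734.50; growth vs 2001 (2837.75) = -3.64%.
2003: real = 2949.1/1.063 = 2774.32; growth vs 2002 (2734.50) = 1.46%.
2004: real = 3251.4/1.155 = 2815.06; growth vs 2003 (2774.32) = 1.47%.

2001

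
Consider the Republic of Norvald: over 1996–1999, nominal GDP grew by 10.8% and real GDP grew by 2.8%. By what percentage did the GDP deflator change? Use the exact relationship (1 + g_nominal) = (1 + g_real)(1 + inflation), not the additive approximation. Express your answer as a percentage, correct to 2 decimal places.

7.78%

(1 + g_nom) = (1 + g_real)(1 + π), so π = 1.1080 / 1.0280 − 1 = 0.07782.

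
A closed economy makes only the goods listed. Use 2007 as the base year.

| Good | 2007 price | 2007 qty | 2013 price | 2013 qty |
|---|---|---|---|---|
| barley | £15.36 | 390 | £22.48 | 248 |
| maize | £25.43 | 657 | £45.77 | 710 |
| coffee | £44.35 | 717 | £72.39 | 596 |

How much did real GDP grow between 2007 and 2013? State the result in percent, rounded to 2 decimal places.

Real GDP 2007 = Nominal GDP 2007 = 15.36·390 + 25.43·657 + 44.35·717 = 54496.86.
Real GDP 2013 (at 2007 prices) = 15.36·248 + 25.43·710 + 44.35·596 = 48297.18.
Real growth = 48297.18/54496.86 − 1 = -0.1138.

-11.38%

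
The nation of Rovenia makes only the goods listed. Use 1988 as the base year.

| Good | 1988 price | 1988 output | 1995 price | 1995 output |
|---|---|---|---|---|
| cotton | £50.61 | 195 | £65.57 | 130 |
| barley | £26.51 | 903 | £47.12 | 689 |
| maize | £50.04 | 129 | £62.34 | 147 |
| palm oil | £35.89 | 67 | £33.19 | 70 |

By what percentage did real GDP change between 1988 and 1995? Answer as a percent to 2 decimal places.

Real GDP 1988 = Nominal GDP 1988 = 50.61·195 + 26.51·903 + 50.04·129 + 35.89·67 = 42667.27.
Real GDP 1995 (at 1988 prices) = 50.61·130 + 26.51·689 + 50.04·147 + 35.89·70 = 34712.87.
Real growth = 34712.87/42667.27 − 1 = -0.1864.

-18.64%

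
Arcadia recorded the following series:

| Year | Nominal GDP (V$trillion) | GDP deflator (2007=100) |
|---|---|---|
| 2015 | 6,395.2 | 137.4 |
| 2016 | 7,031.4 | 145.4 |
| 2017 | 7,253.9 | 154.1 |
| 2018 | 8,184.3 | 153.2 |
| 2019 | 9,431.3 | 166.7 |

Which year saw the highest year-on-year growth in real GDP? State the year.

2018

2016: real = 7031.4/1.454 = 4835.90; growth vs 2015 (4654.44) = 3.90%.
2017: real = 7253.9/1.541 = 4707.27; growth vs 2016 (4835.90) = -2.66%.
2018: real = 8184.3/1.532 = 5342.23; growth vs 2017 (4707.27) = 13.49%.
2019: real = 9431.3/1.667 = 5657.65; growth vs 2018 (5342.23) = 5.90%.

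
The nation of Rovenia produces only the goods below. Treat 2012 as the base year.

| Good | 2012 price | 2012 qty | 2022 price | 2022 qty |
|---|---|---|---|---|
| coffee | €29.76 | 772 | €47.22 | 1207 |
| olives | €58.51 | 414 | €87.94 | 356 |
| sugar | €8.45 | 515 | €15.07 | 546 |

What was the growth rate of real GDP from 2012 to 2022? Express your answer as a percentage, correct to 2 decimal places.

19.04%

Real GDP 2012 = Nominal GDP 2012 = 29.76·772 + 58.51·414 + 8.45·515 = 51549.61.
Real GDP 2022 (at 2012 prices) = 29.76·1207 + 58.51·356 + 8.45·546 = 61363.58.
Real growth = 61363.58/51549.61 − 1 = 0.1904.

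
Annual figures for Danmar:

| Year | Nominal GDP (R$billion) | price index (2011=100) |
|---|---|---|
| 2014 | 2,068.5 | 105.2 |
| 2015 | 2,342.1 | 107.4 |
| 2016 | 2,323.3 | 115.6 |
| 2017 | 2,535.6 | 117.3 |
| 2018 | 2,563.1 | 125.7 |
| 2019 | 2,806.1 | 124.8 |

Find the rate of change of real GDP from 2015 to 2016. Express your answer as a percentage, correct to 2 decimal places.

-7.84%

Real GDP 2015 = 2342.1/1.074 = 2180.73.
Real GDP 2016 = 2323.3/1.156 = 2009.78.
Change = 2009.78/2180.73 − 1 = -0.0784.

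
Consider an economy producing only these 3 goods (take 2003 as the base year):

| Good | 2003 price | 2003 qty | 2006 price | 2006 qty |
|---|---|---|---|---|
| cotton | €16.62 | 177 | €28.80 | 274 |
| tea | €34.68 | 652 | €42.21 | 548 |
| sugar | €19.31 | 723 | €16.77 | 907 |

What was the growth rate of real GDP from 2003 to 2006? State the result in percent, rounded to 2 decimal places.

Real GDP 2003 = Nominal GDP 2003 = 16.62·177 + 34.68·652 + 19.31·723 = 39514.23.
Real GDP 2006 (at 2003 prices) = 16.62·274 + 34.68·548 + 19.31·907 = 41072.69.
Real growth = 41072.69/39514.23 − 1 = 0.0394.

3.94%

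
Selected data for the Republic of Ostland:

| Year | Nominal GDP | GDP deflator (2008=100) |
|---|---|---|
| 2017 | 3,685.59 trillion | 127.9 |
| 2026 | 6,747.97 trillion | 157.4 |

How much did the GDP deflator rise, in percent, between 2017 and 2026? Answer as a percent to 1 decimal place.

Price-level change = 157.4 / 127.9 − 1 = 0.2306.

23.1%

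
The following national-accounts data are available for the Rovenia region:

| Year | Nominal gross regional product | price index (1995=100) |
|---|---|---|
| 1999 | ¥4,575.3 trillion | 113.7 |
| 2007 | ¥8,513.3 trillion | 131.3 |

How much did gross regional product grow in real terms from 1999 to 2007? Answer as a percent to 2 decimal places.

Deflate each year: 1999 → 4575.3/1.137 = 4024.01; 2007 → 8513.3/1.313 = 6483.85.
So real gross regional product changed by 6483.85/4024.01 − 1 = 0.6113, i.e. 61.13%.

61.13%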